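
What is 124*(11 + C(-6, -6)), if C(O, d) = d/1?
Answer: 620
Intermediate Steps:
C(O, d) = d (C(O, d) = d*1 = d)
124*(11 + C(-6, -6)) = 124*(11 - 6) = 124*5 = 620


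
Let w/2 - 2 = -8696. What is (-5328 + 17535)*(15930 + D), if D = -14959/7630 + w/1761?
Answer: 124327316499087/639830 ≈ 1.9431e+8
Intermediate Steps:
w = -17388 (w = 4 + 2*(-8696) = 4 - 17392 = -17388)
D = -7572059/639830 (D = -14959/7630 - 17388/1761 = -14959*1/7630 - 17388*1/1761 = -2137/1090 - 5796/587 = -7572059/639830 ≈ -11.834)
(-5328 + 17535)*(15930 + D) = (-5328 + 17535)*(15930 - 7572059/639830) = 12207*(10184919841/639830) = 124327316499087/639830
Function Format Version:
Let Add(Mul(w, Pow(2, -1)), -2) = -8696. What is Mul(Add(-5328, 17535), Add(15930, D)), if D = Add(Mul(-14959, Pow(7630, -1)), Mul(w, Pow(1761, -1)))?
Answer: Rational(124327316499087, 639830) ≈ 1.9431e+8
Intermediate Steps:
w = -17388 (w = Add(4, Mul(2, -8696)) = Add(4, -17392) = -17388)
D = Rational(-7572059, 639830) (D = Add(Mul(-14959, Pow(7630, -1)), Mul(-17388, Pow(1761, -1))) = Add(Mul(-14959, Rational(1, 7630)), Mul(-17388, Rational(1, 1761))) = Add(Rational(-2137, 1090), Rational(-5796, 587)) = Rational(-7572059, 639830) ≈ -11.834)
Mul(Add(-5328, 17535), Add(15930, D)) = Mul(Add(-5328, 17535), Add(15930, Rational(-7572059, 639830))) = Mul(12207, Rational(10184919841, 639830)) = Rational(124327316499087, 639830)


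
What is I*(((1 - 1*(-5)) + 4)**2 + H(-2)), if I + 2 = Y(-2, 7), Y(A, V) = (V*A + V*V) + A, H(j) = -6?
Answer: 2914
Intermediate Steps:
Y(A, V) = A + V**2 + A*V (Y(A, V) = (A*V + V**2) + A = (V**2 + A*V) + A = A + V**2 + A*V)
I = 31 (I = -2 + (-2 + 7**2 - 2*7) = -2 + (-2 + 49 - 14) = -2 + 33 = 31)
I*(((1 - 1*(-5)) + 4)**2 + H(-2)) = 31*(((1 - 1*(-5)) + 4)**2 - 6) = 31*(((1 + 5) + 4)**2 - 6) = 31*((6 + 4)**2 - 6) = 31*(10**2 - 6) = 31*(100 - 6) = 31*94 = 2914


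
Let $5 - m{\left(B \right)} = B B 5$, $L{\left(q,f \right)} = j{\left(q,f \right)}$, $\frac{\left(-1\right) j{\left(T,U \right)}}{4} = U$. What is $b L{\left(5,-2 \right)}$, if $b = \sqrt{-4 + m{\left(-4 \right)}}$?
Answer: $8 i \sqrt{79} \approx 71.106 i$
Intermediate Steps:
$j{\left(T,U \right)} = - 4 U$
$L{\left(q,f \right)} = - 4 f$
$m{\left(B \right)} = 5 - 5 B^{2}$ ($m{\left(B \right)} = 5 - B B 5 = 5 - B^{2} \cdot 5 = 5 - 5 B^{2}$)
$b = i \sqrt{79}$ ($b = \sqrt{-4 + \left(5 - 5 \left(-4\right)^{2}\right)} = \sqrt{-4 + \left(5 - 80\right)} = \sqrt{-4 - 75} = \sqrt{-79} = i \sqrt{79} \approx 8.8882 i$)
$b L{\left(5,-2 \right)} = i \sqrt{79} \left(\left(-4\right) \left(-2\right)\right) = i \sqrt{79} \cdot 8 = 8 i \sqrt{79}$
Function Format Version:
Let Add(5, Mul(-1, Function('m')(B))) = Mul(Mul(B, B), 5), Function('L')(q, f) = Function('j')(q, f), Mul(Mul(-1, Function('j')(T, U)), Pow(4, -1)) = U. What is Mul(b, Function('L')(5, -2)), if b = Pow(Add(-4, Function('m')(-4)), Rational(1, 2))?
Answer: Mul(8, I, Pow(79, Rational(1, 2))) ≈ Mul(71.106, I)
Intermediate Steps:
Function('j')(T, U) = Mul(-4, U)
Function('L')(q, f) = Mul(-4, f)
Function('m')(B) = Add(5, Mul(-5, Pow(B, 2))) (Function('m')(B) = Add(5, Mul(-1, Mul(Mul(B, B), 5))) = Add(5, Mul(-1, Mul(Pow(B, 2), 5))) = Add(5, Mul(-1, Mul(5, Pow(B, 2)))) = Add(5, Mul(-5, Pow(B, 2))))
b = Mul(I, Pow(79, Rational(1, 2))) (b = Pow(Add(-4, Add(5, Mul(-5, Pow(-4, 2)))), Rational(1, 2)) = Pow(Add(-4, Add(5, Mul(-5, 16))), Rational(1, 2)) = Pow(Add(-4, Add(5, -80)), Rational(1, 2)) = Pow(Add(-4, -75), Rational(1, 2)) = Pow(-79, Rational(1, 2)) = Mul(I, Pow(79, Rational(1, 2))) ≈ Mul(8.8882, I))
Mul(b, Function('L')(5, -2)) = Mul(Mul(I, Pow(79, Rational(1, 2))), Mul(-4, -2)) = Mul(Mul(I, Pow(79, Rational(1, 2))), 8) = Mul(8, I, Pow(79, Rational(1, 2)))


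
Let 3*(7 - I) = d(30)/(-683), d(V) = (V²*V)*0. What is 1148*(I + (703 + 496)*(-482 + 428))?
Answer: -74320372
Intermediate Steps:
d(V) = 0 (d(V) = V³*0 = 0)
I = 7 (I = 7 - 0/(-683) = 7 - 0*(-1)/683 = 7 - ⅓*0 = 7 + 0 = 7)
1148*(I + (703 + 496)*(-482 + 428)) = 1148*(7 + (703 + 496)*(-482 + 428)) = 1148*(7 + 1199*(-54)) = 1148*(7 - 64746) = 1148*(-64739) = -74320372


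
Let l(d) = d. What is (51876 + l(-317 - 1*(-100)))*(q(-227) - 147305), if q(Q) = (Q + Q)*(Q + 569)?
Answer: -15630618607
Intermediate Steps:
q(Q) = 2*Q*(569 + Q) (q(Q) = (2*Q)*(569 + Q) = 2*Q*(569 + Q))
(51876 + l(-317 - 1*(-100)))*(q(-227) - 147305) = (51876 + (-317 - 1*(-100)))*(2*(-227)*(569 - 227) - 147305) = (51876 + (-317 + 100))*(2*(-227)*342 - 147305) = (51876 - 217)*(-155268 - 147305) = 51659*(-302573) = -15630618607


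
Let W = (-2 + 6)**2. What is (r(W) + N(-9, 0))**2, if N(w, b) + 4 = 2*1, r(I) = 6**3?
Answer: 45796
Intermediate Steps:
W = 16 (W = 4**2 = 16)
r(I) = 216
N(w, b) = -2 (N(w, b) = -4 + 2*1 = -4 + 2 = -2)
(r(W) + N(-9, 0))**2 = (216 - 2)**2 = 214**2 = 45796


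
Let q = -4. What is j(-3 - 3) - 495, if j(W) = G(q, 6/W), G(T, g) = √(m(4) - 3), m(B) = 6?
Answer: -495 + √3 ≈ -493.27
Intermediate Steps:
G(T, g) = √3 (G(T, g) = √(6 - 3) = √3)
j(W) = √3
j(-3 - 3) - 495 = √3 - 495 = -495 + √3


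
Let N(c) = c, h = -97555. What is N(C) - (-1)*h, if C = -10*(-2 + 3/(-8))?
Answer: -390125/4 ≈ -97531.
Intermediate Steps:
C = 95/4 (C = -10*(-2 + 3*(-1/8)) = -10*(-2 - 3/8) = -10*(-19/8) = 95/4 ≈ 23.750)
N(C) - (-1)*h = 95/4 - (-1)*(-97555) = 95/4 - 1*97555 = 95/4 - 97555 = -390125/4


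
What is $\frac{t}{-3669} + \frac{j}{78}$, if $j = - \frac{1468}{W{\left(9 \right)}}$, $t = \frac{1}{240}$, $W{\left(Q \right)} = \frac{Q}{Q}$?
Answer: $- \frac{215443693}{11447280} \approx -18.821$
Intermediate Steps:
$W{\left(Q \right)} = 1$
$t = \frac{1}{240} \approx 0.0041667$
$j = -1468$ ($j = - \frac{1468}{1} = \left(-1468\right) 1 = -1468$)
$\frac{t}{-3669} + \frac{j}{78} = \frac{1}{240 \left(-3669\right)} - \frac{1468}{78} = \frac{1}{240} \left(- \frac{1}{3669}\right) - \frac{734}{39} = - \frac{1}{880560} - \frac{734}{39} = - \frac{215443693}{11447280}$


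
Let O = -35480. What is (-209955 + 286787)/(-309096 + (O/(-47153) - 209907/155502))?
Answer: -62595762916288/251823944847243 ≈ -0.24857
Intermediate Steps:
(-209955 + 286787)/(-309096 + (O/(-47153) - 209907/155502)) = (-209955 + 286787)/(-309096 + (-35480/(-47153) - 209907/155502)) = 76832/(-309096 + (-35480*(-1/47153) - 209907*1/155502)) = 76832/(-309096 + (35480/47153 - 23323/17278)) = 76832/(-309096 - 486725979/814709534) = 76832/(-251823944847243/814709534) = 76832*(-814709534/251823944847243) = -62595762916288/251823944847243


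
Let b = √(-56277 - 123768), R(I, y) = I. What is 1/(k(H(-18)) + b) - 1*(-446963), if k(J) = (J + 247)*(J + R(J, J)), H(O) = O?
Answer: 3384184376251/7571509 - I*√20005/22714527 ≈ 4.4696e+5 - 6.2268e-6*I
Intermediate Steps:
b = 3*I*√20005 (b = √(-180045) = 3*I*√20005 ≈ 424.32*I)
k(J) = 2*J*(247 + J) (k(J) = (J + 247)*(J + J) = (247 + J)*(2*J) = 2*J*(247 + J))
1/(k(H(-18)) + b) - 1*(-446963) = 1/(2*(-18)*(247 - 18) + 3*I*√20005) - 1*(-446963) = 1/(2*(-18)*229 + 3*I*√20005) + 446963 = 1/(-8244 + 3*I*√20005) + 446963 = 446963 + 1/(-8244 + 3*I*√20005)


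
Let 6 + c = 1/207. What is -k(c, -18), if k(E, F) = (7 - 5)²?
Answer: -4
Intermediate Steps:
c = -1241/207 (c = -6 + 1/207 = -1241/207 ≈ -5.9952)
k(E, F) = 4 (k(E, F) = 2² = 4)
-k(c, -18) = -1*4 = -4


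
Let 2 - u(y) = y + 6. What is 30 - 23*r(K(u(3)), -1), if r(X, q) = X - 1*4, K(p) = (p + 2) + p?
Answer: 398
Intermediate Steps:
u(y) = -4 - y (u(y) = 2 - (y + 6) = 2 - (6 + y) = 2 + (-6 - y) = -4 - y)
K(p) = 2 + 2*p (K(p) = (2 + p) + p = 2 + 2*p)
r(X, q) = -4 + X (r(X, q) = X - 4 = -4 + X)
30 - 23*r(K(u(3)), -1) = 30 - 23*(-4 + (2 + 2*(-4 - 1*3))) = 30 - 23*(-4 + (2 + 2*(-4 - 3))) = 30 - 23*(-4 + (2 + 2*(-7))) = 30 - 23*(-4 + (2 - 14)) = 30 - 23*(-4 - 12) = 30 - 23*(-16) = 30 + 368 = 398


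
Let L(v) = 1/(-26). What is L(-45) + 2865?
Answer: 74489/26 ≈ 2865.0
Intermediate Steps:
L(v) = -1/26
L(-45) + 2865 = -1/26 + 2865 = 74489/26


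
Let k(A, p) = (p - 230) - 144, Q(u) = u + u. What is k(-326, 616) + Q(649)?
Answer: 1540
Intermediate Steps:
Q(u) = 2*u
k(A, p) = -374 + p (k(A, p) = (-230 + p) - 144 = -374 + p)
k(-326, 616) + Q(649) = (-374 + 616) + 2*649 = 242 + 1298 = 1540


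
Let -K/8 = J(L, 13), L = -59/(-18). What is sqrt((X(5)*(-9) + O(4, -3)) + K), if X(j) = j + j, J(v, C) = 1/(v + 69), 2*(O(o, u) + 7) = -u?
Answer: I*sqrt(647322958)/2602 ≈ 9.7781*I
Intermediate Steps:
O(o, u) = -7 - u/2 (O(o, u) = -7 + (-u)/2 = -7 - u/2)
L = 59/18 (L = -59*(-1/18) = 59/18 ≈ 3.2778)
J(v, C) = 1/(69 + v)
X(j) = 2*j
K = -144/1301 (K = -8/(69 + 59/18) = -8/1301/18 = -8*18/1301 = -144/1301 ≈ -0.11068)
sqrt((X(5)*(-9) + O(4, -3)) + K) = sqrt(((2*5)*(-9) + (-7 - 1/2*(-3))) - 144/1301) = sqrt((10*(-9) + (-7 + 3/2)) - 144/1301) = sqrt((-90 - 11/2) - 144/1301) = sqrt(-191/2 - 144/1301) = sqrt(-248779/2602) = I*sqrt(647322958)/2602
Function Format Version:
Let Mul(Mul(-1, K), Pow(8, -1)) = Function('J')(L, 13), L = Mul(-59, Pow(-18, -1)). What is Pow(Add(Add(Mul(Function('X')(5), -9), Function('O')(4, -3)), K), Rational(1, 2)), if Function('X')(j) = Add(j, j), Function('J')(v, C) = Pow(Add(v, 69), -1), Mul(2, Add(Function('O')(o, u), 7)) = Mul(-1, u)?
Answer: Mul(Rational(1, 2602), I, Pow(647322958, Rational(1, 2))) ≈ Mul(9.7781, I)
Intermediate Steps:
Function('O')(o, u) = Add(-7, Mul(Rational(-1, 2), u)) (Function('O')(o, u) = Add(-7, Mul(Rational(1, 2), Mul(-1, u))) = Add(-7, Mul(Rational(-1, 2), u)))
L = Rational(59, 18) (L = Mul(-59, Rational(-1, 18)) = Rational(59, 18) ≈ 3.2778)
Function('J')(v, C) = Pow(Add(69, v), -1)
Function('X')(j) = Mul(2, j)
K = Rational(-144, 1301) (K = Mul(-8, Pow(Add(69, Rational(59, 18)), -1)) = Mul(-8, Pow(Rational(1301, 18), -1)) = Mul(-8, Rational(18, 1301)) = Rational(-144, 1301) ≈ -0.11068)
Pow(Add(Add(Mul(Function('X')(5), -9), Function('O')(4, -3)), K), Rational(1, 2)) = Pow(Add(Add(Mul(Mul(2, 5), -9), Add(-7, Mul(Rational(-1, 2), -3))), Rational(-144, 1301)), Rational(1, 2)) = Pow(Add(Add(Mul(10, -9), Add(-7, Rational(3, 2))), Rational(-144, 1301)), Rational(1, 2)) = Pow(Add(Add(-90, Rational(-11, 2)), Rational(-144, 1301)), Rational(1, 2)) = Pow(Add(Rational(-191, 2), Rational(-144, 1301)), Rational(1, 2)) = Pow(Rational(-248779, 2602), Rational(1, 2)) = Mul(Rational(1, 2602), I, Pow(647322958, Rational(1, 2)))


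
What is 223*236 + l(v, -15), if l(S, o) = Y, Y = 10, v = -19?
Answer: 52638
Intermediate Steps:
l(S, o) = 10
223*236 + l(v, -15) = 223*236 + 10 = 52628 + 10 = 52638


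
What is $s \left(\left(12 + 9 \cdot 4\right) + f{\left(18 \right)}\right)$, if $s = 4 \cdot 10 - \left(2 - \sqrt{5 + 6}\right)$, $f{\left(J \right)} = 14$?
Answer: $2356 + 62 \sqrt{11} \approx 2561.6$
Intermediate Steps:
$s = 38 + \sqrt{11}$ ($s = 40 - \left(2 - \sqrt{11}\right) = 38 + \sqrt{11} \approx 41.317$)
$s \left(\left(12 + 9 \cdot 4\right) + f{\left(18 \right)}\right) = \left(38 + \sqrt{11}\right) \left(\left(12 + 9 \cdot 4\right) + 14\right) = \left(38 + \sqrt{11}\right) \left(\left(12 + 36\right) + 14\right) = \left(38 + \sqrt{11}\right) \left(48 + 14\right) = \left(38 + \sqrt{11}\right) 62 = 2356 + 62 \sqrt{11}$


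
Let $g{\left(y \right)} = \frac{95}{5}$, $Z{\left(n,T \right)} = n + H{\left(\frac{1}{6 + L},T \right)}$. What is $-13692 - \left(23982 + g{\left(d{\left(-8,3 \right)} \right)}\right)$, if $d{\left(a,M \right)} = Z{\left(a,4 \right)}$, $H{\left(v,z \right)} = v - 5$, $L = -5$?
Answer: $-37693$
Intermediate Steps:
$H{\left(v,z \right)} = -5 + v$
$Z{\left(n,T \right)} = -4 + n$ ($Z{\left(n,T \right)} = n - \left(5 - \frac{1}{6 - 5}\right) = n - \left(5 - 1^{-1}\right) = n + \left(-5 + 1\right) = n - 4 = -4 + n$)
$d{\left(a,M \right)} = -4 + a$
$g{\left(y \right)} = 19$ ($g{\left(y \right)} = 95 \cdot \frac{1}{5} = 19$)
$-13692 - \left(23982 + g{\left(d{\left(-8,3 \right)} \right)}\right) = -13692 - \left(23982 + 19\right) = -13692 - 24001 = -37693$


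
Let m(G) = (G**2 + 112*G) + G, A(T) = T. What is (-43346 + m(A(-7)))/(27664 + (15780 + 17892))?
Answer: -501/697 ≈ -0.71879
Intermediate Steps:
m(G) = G**2 + 113*G
(-43346 + m(A(-7)))/(27664 + (15780 + 17892)) = (-43346 - 7*(113 - 7))/(27664 + (15780 + 17892)) = (-43346 - 7*106)/(27664 + 33672) = (-43346 - 742)/61336 = -44088*1/61336 = -501/697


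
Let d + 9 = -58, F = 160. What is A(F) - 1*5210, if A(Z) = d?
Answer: -5277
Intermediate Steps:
d = -67 (d = -9 - 58 = -67)
A(Z) = -67
A(F) - 1*5210 = -67 - 1*5210 = -67 - 5210 = -5277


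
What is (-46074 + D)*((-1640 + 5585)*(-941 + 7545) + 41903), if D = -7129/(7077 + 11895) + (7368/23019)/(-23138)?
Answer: -2024816264589916242541075/1684124272764 ≈ -1.2023e+12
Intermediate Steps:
D = -632857049489/1684124272764 (D = -7129/18972 + (7368*(1/23019))*(-1/23138) = -7129*1/18972 + (2456/7673)*(-1/23138) = -7129/18972 - 1228/88768937 = -632857049489/1684124272764 ≈ -0.37578)
(-46074 + D)*((-1640 + 5585)*(-941 + 7545) + 41903) = (-46074 - 632857049489/1684124272764)*((-1640 + 5585)*(-941 + 7545) + 41903) = -77594974600378025*(3945*6604 + 41903)/1684124272764 = -77594974600378025*(26052780 + 41903)/1684124272764 = -77594974600378025/1684124272764*26094683 = -2024816264589916242541075/1684124272764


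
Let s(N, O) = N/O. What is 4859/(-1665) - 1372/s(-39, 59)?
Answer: 44862973/21645 ≈ 2072.7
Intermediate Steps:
4859/(-1665) - 1372/s(-39, 59) = 4859/(-1665) - 1372/((-39/59)) = 4859*(-1/1665) - 1372/((-39*1/59)) = -4859/1665 - 1372/(-39/59) = -4859/1665 - 1372*(-59/39) = -4859/1665 + 80948/39 = 44862973/21645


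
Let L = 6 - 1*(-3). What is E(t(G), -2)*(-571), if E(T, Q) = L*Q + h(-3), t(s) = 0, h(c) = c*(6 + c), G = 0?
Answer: 15417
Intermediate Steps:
L = 9 (L = 6 + 3 = 9)
E(T, Q) = -9 + 9*Q (E(T, Q) = 9*Q - 3*(6 - 3) = 9*Q - 3*3 = 9*Q - 9 = -9 + 9*Q)
E(t(G), -2)*(-571) = (-9 + 9*(-2))*(-571) = (-9 - 18)*(-571) = -27*(-571) = 15417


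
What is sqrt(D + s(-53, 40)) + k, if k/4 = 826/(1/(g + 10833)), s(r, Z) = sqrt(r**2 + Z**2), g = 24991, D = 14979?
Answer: 118362496 + sqrt(14979 + sqrt(4409)) ≈ 1.1836e+8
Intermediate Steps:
s(r, Z) = sqrt(Z**2 + r**2)
k = 118362496 (k = 4*(826/(1/(24991 + 10833))) = 4*(826/(1/35824)) = 4*(826*35824) = 4*29590624 = 118362496)
sqrt(D + s(-53, 40)) + k = sqrt(14979 + sqrt(40**2 + (-53)**2)) + 118362496 = sqrt(14979 + sqrt(1600 + 2809)) + 118362496 = sqrt(14979 + sqrt(4409)) + 118362496 = 118362496 + sqrt(14979 + sqrt(4409))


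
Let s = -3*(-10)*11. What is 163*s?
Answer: 53790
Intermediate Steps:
s = 330 (s = 30*11 = 330)
163*s = 163*330 = 53790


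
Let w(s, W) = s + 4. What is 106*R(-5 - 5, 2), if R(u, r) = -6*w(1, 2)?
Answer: -3180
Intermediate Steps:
w(s, W) = 4 + s
R(u, r) = -30 (R(u, r) = -6*(4 + 1) = -6*5 = -30)
106*R(-5 - 5, 2) = 106*(-30) = -3180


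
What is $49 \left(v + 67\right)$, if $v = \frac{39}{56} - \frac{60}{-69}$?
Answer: $\frac{618191}{184} \approx 3359.7$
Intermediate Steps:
$v = \frac{2017}{1288}$ ($v = 39 \cdot \frac{1}{56} - - \frac{20}{23} = \frac{39}{56} + \frac{20}{23} = \frac{2017}{1288} \approx 1.566$)
$49 \left(v + 67\right) = 49 \left(\frac{2017}{1288} + 67\right) = 49 \cdot \frac{88313}{1288} = \frac{618191}{184}$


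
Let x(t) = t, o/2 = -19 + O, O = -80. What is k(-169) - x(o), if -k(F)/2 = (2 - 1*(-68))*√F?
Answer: 198 - 1820*I ≈ 198.0 - 1820.0*I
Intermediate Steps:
o = -198 (o = 2*(-19 - 80) = 2*(-99) = -198)
k(F) = -140*√F (k(F) = -2*(2 - 1*(-68))*√F = -2*(2 + 68)*√F = -140*√F)
k(-169) - x(o) = -1820*I - 1*(-198) = -1820*I + 198 = 198 - 1820*I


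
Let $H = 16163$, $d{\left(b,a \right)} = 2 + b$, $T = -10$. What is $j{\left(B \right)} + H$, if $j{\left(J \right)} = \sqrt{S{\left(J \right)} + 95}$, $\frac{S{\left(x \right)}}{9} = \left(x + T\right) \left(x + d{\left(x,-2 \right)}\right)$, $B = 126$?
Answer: $16163 + \sqrt{265271} \approx 16678.0$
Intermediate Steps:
$S{\left(x \right)} = 9 \left(-10 + x\right) \left(2 + 2 x\right)$ ($S{\left(x \right)} = 9 \left(x - 10\right) \left(x + \left(2 + x\right)\right) = 9 \left(-10 + x\right) \left(2 + 2 x\right)$)
$j{\left(J \right)} = \sqrt{-85 - 162 J + 18 J^{2}}$ ($j{\left(J \right)} = \sqrt{\left(-180 - 162 J + 18 J^{2}\right) + 95} = \sqrt{-85 - 162 J + 18 J^{2}}$)
$j{\left(B \right)} + H = \sqrt{-85 - 20412 + 18 \cdot 126^{2}} + 16163 = \sqrt{-85 - 20412 + 18 \cdot 15876} + 16163 = \sqrt{-85 - 20412 + 285768} + 16163 = \sqrt{265271} + 16163 = 16163 + \sqrt{265271}$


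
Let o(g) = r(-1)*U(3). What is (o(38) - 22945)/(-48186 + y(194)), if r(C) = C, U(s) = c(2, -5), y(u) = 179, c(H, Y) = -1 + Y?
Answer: 22939/48007 ≈ 0.47783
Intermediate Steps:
U(s) = -6 (U(s) = -1 - 5 = -6)
o(g) = 6 (o(g) = -1*(-6) = 6)
(o(38) - 22945)/(-48186 + y(194)) = (6 - 22945)/(-48186 + 179) = -22939/(-48007) = -22939*(-1/48007) = 22939/48007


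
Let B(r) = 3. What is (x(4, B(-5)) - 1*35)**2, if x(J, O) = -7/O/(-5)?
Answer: 268324/225 ≈ 1192.6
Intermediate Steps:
x(J, O) = 7/(5*O) (x(J, O) = -7/O*(-1/5) = 7/(5*O))
(x(4, B(-5)) - 1*35)**2 = ((7/5)/3 - 1*35)**2 = ((7/5)*(1/3) - 35)**2 = (7/15 - 35)**2 = (-518/15)**2 = 268324/225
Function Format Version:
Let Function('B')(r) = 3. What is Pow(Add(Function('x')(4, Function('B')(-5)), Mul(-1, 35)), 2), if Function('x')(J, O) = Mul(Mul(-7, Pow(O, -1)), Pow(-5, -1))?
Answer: Rational(268324, 225) ≈ 1192.6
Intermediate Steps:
Function('x')(J, O) = Mul(Rational(7, 5), Pow(O, -1)) (Function('x')(J, O) = Mul(Mul(-7, Pow(O, -1)), Rational(-1, 5)) = Mul(Rational(7, 5), Pow(O, -1)))
Pow(Add(Function('x')(4, Function('B')(-5)), Mul(-1, 35)), 2) = Pow(Add(Mul(Rational(7, 5), Pow(3, -1)), Mul(-1, 35)), 2) = Pow(Add(Mul(Rational(7, 5), Rational(1, 3)), -35), 2) = Pow(Add(Rational(7, 15), -35), 2) = Pow(Rational(-518, 15), 2) = Rational(268324, 225)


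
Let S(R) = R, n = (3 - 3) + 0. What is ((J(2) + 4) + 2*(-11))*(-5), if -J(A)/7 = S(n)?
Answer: 90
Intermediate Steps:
n = 0 (n = 0 + 0 = 0)
J(A) = 0 (J(A) = -7*0 = 0)
((J(2) + 4) + 2*(-11))*(-5) = ((0 + 4) + 2*(-11))*(-5) = (4 - 22)*(-5) = -18*(-5) = 90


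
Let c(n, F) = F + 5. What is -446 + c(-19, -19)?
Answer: -460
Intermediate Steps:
c(n, F) = 5 + F
-446 + c(-19, -19) = -446 + (5 - 19) = -446 - 14 = -460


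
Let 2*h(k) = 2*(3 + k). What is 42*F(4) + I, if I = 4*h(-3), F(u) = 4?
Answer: 168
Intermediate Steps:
h(k) = 3 + k (h(k) = (2*(3 + k))/2 = (6 + 2*k)/2 = 3 + k)
I = 0 (I = 4*(3 - 3) = 4*0 = 0)
42*F(4) + I = 42*4 + 0 = 168 + 0 = 168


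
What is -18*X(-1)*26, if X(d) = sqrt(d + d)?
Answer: -468*I*sqrt(2) ≈ -661.85*I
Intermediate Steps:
X(d) = sqrt(2)*sqrt(d) (X(d) = sqrt(2*d) = sqrt(2)*sqrt(d))
-18*X(-1)*26 = -18*(sqrt(2)*sqrt(-1))*26 = -18*(sqrt(2)*I)*26 = -18*(I*sqrt(2))*26 = -18*I*sqrt(2)*26 = -468*I*sqrt(2)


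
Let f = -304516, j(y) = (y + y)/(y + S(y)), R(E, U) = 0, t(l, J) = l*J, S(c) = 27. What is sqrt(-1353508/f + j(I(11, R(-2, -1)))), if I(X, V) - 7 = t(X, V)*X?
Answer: 96*sqrt(882639626)/1294193 ≈ 2.2038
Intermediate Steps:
t(l, J) = J*l
I(X, V) = 7 + V*X**2 (I(X, V) = 7 + (V*X)*X = 7 + V*X**2)
j(y) = 2*y/(27 + y) (j(y) = (y + y)/(y + 27) = (2*y)/(27 + y) = 2*y/(27 + y))
sqrt(-1353508/f + j(I(11, R(-2, -1)))) = sqrt(-1353508/(-304516) + 2*(7 + 0*11**2)/(27 + (7 + 0*11**2))) = sqrt(-1353508*(-1/304516) + 2*(7 + 0*121)/(27 + (7 + 0*121))) = sqrt(338377/76129 + 2*(7 + 0)/(27 + (7 + 0))) = sqrt(338377/76129 + 2*7/(27 + 7)) = sqrt(338377/76129 + 2*7/34) = sqrt(338377/76129 + 2*7*(1/34)) = sqrt(338377/76129 + 7/17) = sqrt(6285312/1294193) = 96*sqrt(882639626)/1294193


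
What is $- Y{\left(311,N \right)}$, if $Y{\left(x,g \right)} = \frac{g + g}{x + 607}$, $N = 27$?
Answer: $- \frac{1}{17} \approx -0.058824$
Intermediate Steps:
$Y{\left(x,g \right)} = \frac{2 g}{607 + x}$
$- Y{\left(311,N \right)} = - \frac{2 \cdot 27}{607 + 311} = - \frac{2 \cdot 27}{918} = \left(-1\right) \frac{1}{17} = - \frac{1}{17}$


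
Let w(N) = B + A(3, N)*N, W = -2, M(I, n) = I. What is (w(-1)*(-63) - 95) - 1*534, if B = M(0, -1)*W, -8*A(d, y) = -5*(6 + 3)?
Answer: -2197/8 ≈ -274.63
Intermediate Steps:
A(d, y) = 45/8 (A(d, y) = -(-5)*(6 + 3)/8 = -(-5)*9/8 = -1/8*(-45) = 45/8)
B = 0 (B = 0*(-2) = 0)
w(N) = 45*N/8 (w(N) = 0 + 45*N/8 = 45*N/8)
(w(-1)*(-63) - 95) - 1*534 = (((45/8)*(-1))*(-63) - 95) - 1*534 = (-45/8*(-63) - 95) - 534 = (2835/8 - 95) - 534 = 2075/8 - 534 = -2197/8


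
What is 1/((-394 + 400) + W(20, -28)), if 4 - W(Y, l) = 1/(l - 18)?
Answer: 46/461 ≈ 0.099783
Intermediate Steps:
W(Y, l) = 4 - 1/(-18 + l) (W(Y, l) = 4 - 1/(l - 18) = 4 - 1/(-18 + l))
1/((-394 + 400) + W(20, -28)) = 1/((-394 + 400) + (-73 + 4*(-28))/(-18 - 28)) = 1/(6 + (-73 - 112)/(-46)) = 1/(6 - 1/46*(-185)) = 1/(6 + 185/46) = 1/(461/46) = 46/461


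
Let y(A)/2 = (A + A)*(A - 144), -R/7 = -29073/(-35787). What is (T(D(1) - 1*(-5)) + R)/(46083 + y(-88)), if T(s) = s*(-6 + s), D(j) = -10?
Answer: 588258/1523893963 ≈ 0.00038602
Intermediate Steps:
R = -67837/11929 (R = -(-203511)/(-35787) = -(-203511)*(-1)/35787 = -7*9691/11929 = -67837/11929 ≈ -5.6867)
y(A) = 4*A*(-144 + A) (y(A) = 2*((A + A)*(A - 144)) = 2*((2*A)*(-144 + A)) = 2*(2*A*(-144 + A)) = 4*A*(-144 + A))
(T(D(1) - 1*(-5)) + R)/(46083 + y(-88)) = ((-10 - 1*(-5))*(-6 + (-10 - 1*(-5))) - 67837/11929)/(46083 + 4*(-88)*(-144 - 88)) = ((-10 + 5)*(-6 + (-10 + 5)) - 67837/11929)/(46083 + 4*(-88)*(-232)) = (-5*(-6 - 5) - 67837/11929)/(46083 + 81664) = (-5*(-11) - 67837/11929)/127747 = (55 - 67837/11929)*(1/127747) = (588258/11929)*(1/127747) = 588258/1523893963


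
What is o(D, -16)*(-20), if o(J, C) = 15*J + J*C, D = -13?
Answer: -260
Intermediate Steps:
o(J, C) = 15*J + C*J
o(D, -16)*(-20) = -13*(15 - 16)*(-20) = -13*(-1)*(-20) = 13*(-20) = -260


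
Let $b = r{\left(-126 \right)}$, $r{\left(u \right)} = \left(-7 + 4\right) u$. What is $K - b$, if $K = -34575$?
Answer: $-34953$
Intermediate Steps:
$r{\left(u \right)} = - 3 u$
$b = 378$ ($b = \left(-3\right) \left(-126\right) = 378$)
$K - b = -34575 - 378 = -34953$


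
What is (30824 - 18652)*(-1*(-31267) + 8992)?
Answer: 490032548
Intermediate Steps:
(30824 - 18652)*(-1*(-31267) + 8992) = 12172*(31267 + 8992) = 12172*40259 = 490032548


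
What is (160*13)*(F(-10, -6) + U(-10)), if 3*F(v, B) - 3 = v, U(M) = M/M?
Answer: -8320/3 ≈ -2773.3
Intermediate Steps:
U(M) = 1
F(v, B) = 1 + v/3
(160*13)*(F(-10, -6) + U(-10)) = (160*13)*((1 + (1/3)*(-10)) + 1) = 2080*((1 - 10/3) + 1) = 2080*(-7/3 + 1) = 2080*(-4/3) = -8320/3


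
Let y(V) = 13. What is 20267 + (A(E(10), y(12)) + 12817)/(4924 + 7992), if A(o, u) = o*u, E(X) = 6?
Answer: 261781467/12916 ≈ 20268.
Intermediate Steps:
20267 + (A(E(10), y(12)) + 12817)/(4924 + 7992) = 20267 + (6*13 + 12817)/(4924 + 7992) = 20267 + (78 + 12817)/12916 = 20267 + 12895*(1/12916) = 20267 + 12895/12916 = 261781467/12916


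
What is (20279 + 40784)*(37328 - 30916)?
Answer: 391535956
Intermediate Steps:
(20279 + 40784)*(37328 - 30916) = 61063*6412 = 391535956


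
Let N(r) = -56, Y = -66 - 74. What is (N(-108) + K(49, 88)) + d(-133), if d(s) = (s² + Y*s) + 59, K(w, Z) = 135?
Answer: 36447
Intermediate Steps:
Y = -140
d(s) = 59 + s² - 140*s (d(s) = (s² - 140*s) + 59 = 59 + s² - 140*s)
(N(-108) + K(49, 88)) + d(-133) = (-56 + 135) + (59 + (-133)² - 140*(-133)) = 79 + (59 + 17689 + 18620) = 79 + 36368 = 36447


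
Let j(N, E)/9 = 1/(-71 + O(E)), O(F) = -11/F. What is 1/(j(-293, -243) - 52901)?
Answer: -17242/912121229 ≈ -1.8903e-5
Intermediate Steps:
j(N, E) = 9/(-71 - 11/E)
1/(j(-293, -243) - 52901) = 1/(-9*(-243)/(11 + 71*(-243)) - 52901) = 1/(-9*(-243)/(11 - 17253) - 52901) = 1/(-9*(-243)/(-17242) - 52901) = 1/(-9*(-243)*(-1/17242) - 52901) = 1/(-2187/17242 - 52901) = 1/(-912121229/17242) = -17242/912121229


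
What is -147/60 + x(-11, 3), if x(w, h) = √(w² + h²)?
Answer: -49/20 + √130 ≈ 8.9518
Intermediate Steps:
x(w, h) = √(h² + w²)
-147/60 + x(-11, 3) = -147/60 + √(3² + (-11)²) = -147*1/60 + √(9 + 121) = -49/20 + √130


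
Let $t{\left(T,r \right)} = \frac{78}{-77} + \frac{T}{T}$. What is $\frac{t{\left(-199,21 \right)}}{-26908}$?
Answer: $\frac{1}{2071916} \approx 4.8265 \cdot 10^{-7}$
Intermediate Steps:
$t{\left(T,r \right)} = - \frac{1}{77}$ ($t{\left(T,r \right)} = 78 \left(- \frac{1}{77}\right) + 1 = - \frac{78}{77} + 1 = - \frac{1}{77}$)
$\frac{t{\left(-199,21 \right)}}{-26908} = - \frac{1}{77 \left(-26908\right)} = \left(- \frac{1}{77}\right) \left(- \frac{1}{26908}\right) = \frac{1}{2071916}$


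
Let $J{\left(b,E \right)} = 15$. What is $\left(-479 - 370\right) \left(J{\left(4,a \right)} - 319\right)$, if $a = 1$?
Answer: $258096$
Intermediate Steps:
$\left(-479 - 370\right) \left(J{\left(4,a \right)} - 319\right) = \left(-479 - 370\right) \left(15 - 319\right) = \left(-849\right) \left(-304\right) = 258096$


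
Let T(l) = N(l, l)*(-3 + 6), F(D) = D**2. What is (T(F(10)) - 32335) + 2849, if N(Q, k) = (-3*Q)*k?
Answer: -119486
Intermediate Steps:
N(Q, k) = -3*Q*k
T(l) = -9*l**2 (T(l) = (-3*l*l)*(-3 + 6) = -3*l**2*3 = -9*l**2)
(T(F(10)) - 32335) + 2849 = (-9*(10**2)**2 - 32335) + 2849 = (-9*100**2 - 32335) + 2849 = (-9*10000 - 32335) + 2849 = (-90000 - 32335) + 2849 = -122335 + 2849 = -119486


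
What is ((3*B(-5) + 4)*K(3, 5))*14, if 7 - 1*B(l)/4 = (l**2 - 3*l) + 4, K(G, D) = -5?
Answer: 30800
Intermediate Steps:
B(l) = 12 - 4*l**2 + 12*l (B(l) = 28 - 4*((l**2 - 3*l) + 4) = 28 - 4*(4 + l**2 - 3*l) = 28 + (-16 - 4*l**2 + 12*l) = 12 - 4*l**2 + 12*l)
((3*B(-5) + 4)*K(3, 5))*14 = ((3*(12 - 4*(-5)**2 + 12*(-5)) + 4)*(-5))*14 = ((3*(12 - 4*25 - 60) + 4)*(-5))*14 = ((3*(12 - 100 - 60) + 4)*(-5))*14 = ((3*(-148) + 4)*(-5))*14 = ((-444 + 4)*(-5))*14 = -440*(-5)*14 = 2200*14 = 30800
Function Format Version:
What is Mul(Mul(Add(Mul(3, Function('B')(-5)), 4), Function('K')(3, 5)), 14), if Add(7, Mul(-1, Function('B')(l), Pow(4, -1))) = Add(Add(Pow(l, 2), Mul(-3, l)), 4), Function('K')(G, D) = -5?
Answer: 30800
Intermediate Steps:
Function('B')(l) = Add(12, Mul(-4, Pow(l, 2)), Mul(12, l)) (Function('B')(l) = Add(28, Mul(-4, Add(Add(Pow(l, 2), Mul(-3, l)), 4))) = Add(28, Mul(-4, Add(4, Pow(l, 2), Mul(-3, l)))) = Add(28, Add(-16, Mul(-4, Pow(l, 2)), Mul(12, l))) = Add(12, Mul(-4, Pow(l, 2)), Mul(12, l)))
Mul(Mul(Add(Mul(3, Function('B')(-5)), 4), Function('K')(3, 5)), 14) = Mul(Mul(Add(Mul(3, Add(12, Mul(-4, Pow(-5, 2)), Mul(12, -5))), 4), -5), 14) = Mul(Mul(Add(Mul(3, Add(12, Mul(-4, 25), -60)), 4), -5), 14) = Mul(Mul(Add(Mul(3, Add(12, -100, -60)), 4), -5), 14) = Mul(Mul(Add(Mul(3, -148), 4), -5), 14) = Mul(Mul(Add(-444, 4), -5), 14) = Mul(Mul(-440, -5), 14) = Mul(2200, 14) = 30800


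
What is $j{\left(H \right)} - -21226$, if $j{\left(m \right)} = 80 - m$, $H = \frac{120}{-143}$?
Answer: $\frac{3046878}{143} \approx 21307.0$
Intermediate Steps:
$H = - \frac{120}{143}$ ($H = 120 \left(- \frac{1}{143}\right) = - \frac{120}{143} \approx -0.83916$)
$j{\left(H \right)} - -21226 = \left(80 - - \frac{120}{143}\right) - -21226 = \left(80 + \frac{120}{143}\right) + 21226 = \frac{11560}{143} + 21226 = \frac{3046878}{143}$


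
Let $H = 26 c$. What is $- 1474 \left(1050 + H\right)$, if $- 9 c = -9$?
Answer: $-1586024$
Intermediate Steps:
$c = 1$ ($c = \left(- \frac{1}{9}\right) \left(-9\right) = 1$)
$H = 26$ ($H = 26 \cdot 1 = 26$)
$- 1474 \left(1050 + H\right) = - 1474 \left(1050 + 26\right) = \left(-1474\right) 1076 = -1586024$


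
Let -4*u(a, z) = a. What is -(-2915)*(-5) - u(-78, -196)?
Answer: -29189/2 ≈ -14595.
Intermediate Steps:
u(a, z) = -a/4
-(-2915)*(-5) - u(-78, -196) = -(-2915)*(-5) - (-1)*(-78)/4 = -1*14575 - 1*39/2 = -14575 - 39/2 = -29189/2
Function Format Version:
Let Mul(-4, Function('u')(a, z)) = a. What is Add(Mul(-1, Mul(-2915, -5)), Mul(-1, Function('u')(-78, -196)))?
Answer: Rational(-29189, 2) ≈ -14595.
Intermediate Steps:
Function('u')(a, z) = Mul(Rational(-1, 4), a)
Add(Mul(-1, Mul(-2915, -5)), Mul(-1, Function('u')(-78, -196))) = Add(Mul(-1, Mul(-2915, -5)), Mul(-1, Mul(Rational(-1, 4), -78))) = Add(Mul(-1, 14575), Mul(-1, Rational(39, 2))) = Add(-14575, Rational(-39, 2)) = Rational(-29189, 2)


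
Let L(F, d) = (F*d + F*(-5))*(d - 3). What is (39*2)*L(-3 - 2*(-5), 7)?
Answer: 4368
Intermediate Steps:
L(F, d) = (-3 + d)*(-5*F + F*d) (L(F, d) = (F*d - 5*F)*(-3 + d) = (-5*F + F*d)*(-3 + d) = (-3 + d)*(-5*F + F*d))
(39*2)*L(-3 - 2*(-5), 7) = (39*2)*((-3 - 2*(-5))*(15 + 7**2 - 8*7)) = 78*((-3 - 1*(-10))*(15 + 49 - 56)) = 78*((-3 + 10)*8) = 78*(7*8) = 78*56 = 4368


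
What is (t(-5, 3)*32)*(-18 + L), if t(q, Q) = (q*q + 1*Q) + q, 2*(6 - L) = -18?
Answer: -2208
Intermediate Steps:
L = 15 (L = 6 - 1/2*(-18) = 6 + 9 = 15)
t(q, Q) = Q + q + q**2 (t(q, Q) = (q**2 + Q) + q = (Q + q**2) + q = Q + q + q**2)
(t(-5, 3)*32)*(-18 + L) = ((3 - 5 + (-5)**2)*32)*(-18 + 15) = ((3 - 5 + 25)*32)*(-3) = (23*32)*(-3) = 736*(-3) = -2208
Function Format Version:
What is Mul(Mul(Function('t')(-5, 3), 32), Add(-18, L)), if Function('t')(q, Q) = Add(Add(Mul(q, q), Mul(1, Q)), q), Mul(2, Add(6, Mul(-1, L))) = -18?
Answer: -2208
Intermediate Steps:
L = 15 (L = Add(6, Mul(Rational(-1, 2), -18)) = Add(6, 9) = 15)
Function('t')(q, Q) = Add(Q, q, Pow(q, 2)) (Function('t')(q, Q) = Add(Add(Pow(q, 2), Q), q) = Add(Add(Q, Pow(q, 2)), q) = Add(Q, q, Pow(q, 2)))
Mul(Mul(Function('t')(-5, 3), 32), Add(-18, L)) = Mul(Mul(Add(3, -5, Pow(-5, 2)), 32), Add(-18, 15)) = Mul(Mul(Add(3, -5, 25), 32), -3) = Mul(Mul(23, 32), -3) = Mul(736, -3) = -2208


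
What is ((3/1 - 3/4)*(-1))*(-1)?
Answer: 9/4 ≈ 2.2500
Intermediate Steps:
((3/1 - 3/4)*(-1))*(-1) = ((3*1 - 3*¼)*(-1))*(-1) = ((3 - ¾)*(-1))*(-1) = ((9/4)*(-1))*(-1) = -9/4*(-1) = 9/4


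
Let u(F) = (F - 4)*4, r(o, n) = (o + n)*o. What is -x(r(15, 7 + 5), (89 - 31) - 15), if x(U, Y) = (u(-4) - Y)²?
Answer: -5625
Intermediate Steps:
r(o, n) = o*(n + o) (r(o, n) = (n + o)*o = o*(n + o))
u(F) = -16 + 4*F (u(F) = (-4 + F)*4 = -16 + 4*F)
x(U, Y) = (-32 - Y)² (x(U, Y) = ((-16 + 4*(-4)) - Y)² = ((-16 - 16) - Y)² = (-32 - Y)²)
-x(r(15, 7 + 5), (89 - 31) - 15) = -(32 + ((89 - 31) - 15))² = -(32 + (58 - 15))² = -(32 + 43)² = -1*75² = -1*5625 = -5625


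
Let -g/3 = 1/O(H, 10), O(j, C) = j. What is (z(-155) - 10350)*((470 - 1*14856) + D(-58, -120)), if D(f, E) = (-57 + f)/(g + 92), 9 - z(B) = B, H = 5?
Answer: 66972715722/457 ≈ 1.4655e+8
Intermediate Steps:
z(B) = 9 - B
g = -⅗ (g = -3/5 = -3*⅕ = -⅗ ≈ -0.60000)
D(f, E) = -285/457 + 5*f/457 (D(f, E) = (-57 + f)/(-⅗ + 92) = (-57 + f)/(457/5) = (-57 + f)*(5/457) = -285/457 + 5*f/457)
(z(-155) - 10350)*((470 - 1*14856) + D(-58, -120)) = ((9 - 1*(-155)) - 10350)*((470 - 1*14856) + (-285/457 + (5/457)*(-58))) = ((9 + 155) - 10350)*((470 - 14856) + (-285/457 - 290/457)) = (164 - 10350)*(-14386 - 575/457) = -10186*(-6574977/457) = 66972715722/457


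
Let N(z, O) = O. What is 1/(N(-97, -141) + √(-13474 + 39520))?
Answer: 47/2055 + √2894/2055 ≈ 0.049049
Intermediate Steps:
1/(N(-97, -141) + √(-13474 + 39520)) = 1/(-141 + √(-13474 + 39520)) = 1/(-141 + √26046) = 1/(-141 + 3*√2894)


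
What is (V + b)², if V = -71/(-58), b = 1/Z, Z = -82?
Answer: 2076481/1413721 ≈ 1.4688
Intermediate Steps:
b = -1/82 (b = 1/(-82) = -1/82 ≈ -0.012195)
V = 71/58 (V = -71*(-1/58) = 71/58 ≈ 1.2241)
(V + b)² = (71/58 - 1/82)² = (1441/1189)² = 2076481/1413721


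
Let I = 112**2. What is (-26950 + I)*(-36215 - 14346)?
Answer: 728381766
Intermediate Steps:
I = 12544
(-26950 + I)*(-36215 - 14346) = (-26950 + 12544)*(-36215 - 14346) = -14406*(-50561) = 728381766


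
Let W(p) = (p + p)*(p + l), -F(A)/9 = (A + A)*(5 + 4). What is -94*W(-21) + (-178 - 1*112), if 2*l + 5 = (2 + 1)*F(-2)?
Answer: 1825660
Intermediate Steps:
F(A) = -162*A (F(A) = -9*(A + A)*(5 + 4) = -9*2*A*9 = -162*A)
l = 967/2 (l = -5/2 + ((2 + 1)*(-162*(-2)))/2 = -5/2 + (3*324)/2 = -5/2 + (1/2)*972 = -5/2 + 486 = 967/2 ≈ 483.50)
W(p) = 2*p*(967/2 + p) (W(p) = (p + p)*(p + 967/2) = (2*p)*(967/2 + p) = 2*p*(967/2 + p))
-94*W(-21) + (-178 - 1*112) = -(-1974)*(967 + 2*(-21)) + (-178 - 1*112) = -(-1974)*(967 - 42) + (-178 - 112) = -(-1974)*925 - 290 = -94*(-19425) - 290 = 1825950 - 290 = 1825660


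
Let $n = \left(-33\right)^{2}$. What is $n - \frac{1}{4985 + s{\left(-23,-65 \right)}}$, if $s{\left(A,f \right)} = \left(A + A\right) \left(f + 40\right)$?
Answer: $\frac{6681014}{6135} \approx 1089.0$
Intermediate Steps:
$s{\left(A,f \right)} = 2 A \left(40 + f\right)$
$n = 1089$
$n - \frac{1}{4985 + s{\left(-23,-65 \right)}} = 1089 - \frac{1}{4985 + 2 \left(-23\right) \left(40 - 65\right)} = 1089 - \frac{1}{4985 + 2 \left(-23\right) \left(-25\right)} = 1089 - \frac{1}{4985 + 1150} = 1089 - \frac{1}{6135} = \frac{6681014}{6135}$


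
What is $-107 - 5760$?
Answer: $-5867$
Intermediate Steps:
$-107 - 5760 = -5867$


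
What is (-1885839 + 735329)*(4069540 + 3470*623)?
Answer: -7169230488500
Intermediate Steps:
(-1885839 + 735329)*(4069540 + 3470*623) = -1150510*(4069540 + 2161810) = -1150510*6231350 = -7169230488500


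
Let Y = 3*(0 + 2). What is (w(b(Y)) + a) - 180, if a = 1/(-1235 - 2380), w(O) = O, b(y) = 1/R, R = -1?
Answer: -654316/3615 ≈ -181.00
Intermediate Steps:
Y = 6 (Y = 3*2 = 6)
b(y) = -1 (b(y) = 1/(-1) = -1)
a = -1/3615 (a = 1/(-3615) = -1/3615 ≈ -0.00027663)
(w(b(Y)) + a) - 180 = (-1 - 1/3615) - 180 = -3616/3615 - 180 = -654316/3615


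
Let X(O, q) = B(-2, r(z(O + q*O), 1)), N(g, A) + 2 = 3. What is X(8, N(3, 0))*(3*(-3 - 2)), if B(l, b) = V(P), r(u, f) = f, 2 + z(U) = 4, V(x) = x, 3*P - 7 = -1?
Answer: -30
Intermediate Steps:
P = 2 (P = 7/3 + (⅓)*(-1) = 7/3 - ⅓ = 2)
z(U) = 2 (z(U) = -2 + 4 = 2)
N(g, A) = 1 (N(g, A) = -2 + 3 = 1)
B(l, b) = 2
X(O, q) = 2
X(8, N(3, 0))*(3*(-3 - 2)) = 2*(3*(-3 - 2)) = 2*(3*(-5)) = 2*(-15) = -30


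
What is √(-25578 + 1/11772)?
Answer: I*√98461078305/1962 ≈ 159.93*I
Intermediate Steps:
√(-25578 + 1/11772) = √(-301104215/11772) = I*√98461078305/1962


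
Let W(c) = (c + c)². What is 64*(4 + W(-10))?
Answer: 25856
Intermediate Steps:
W(c) = 4*c² (W(c) = (2*c)² = 4*c²)
64*(4 + W(-10)) = 64*(4 + 4*(-10)²) = 64*(4 + 4*100) = 64*(4 + 400) = 64*404 = 25856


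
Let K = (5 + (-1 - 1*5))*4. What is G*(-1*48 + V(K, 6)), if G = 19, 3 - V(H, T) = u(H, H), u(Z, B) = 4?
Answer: -931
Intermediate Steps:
K = -4 (K = (5 + (-1 - 5))*4 = (5 - 6)*4 = -1*4 = -4)
V(H, T) = -1 (V(H, T) = 3 - 1*4 = 3 - 4 = -1)
G*(-1*48 + V(K, 6)) = 19*(-1*48 - 1) = 19*(-48 - 1) = 19*(-49) = -931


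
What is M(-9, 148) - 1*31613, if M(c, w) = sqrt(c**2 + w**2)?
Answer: -31613 + sqrt(21985) ≈ -31465.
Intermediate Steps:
M(-9, 148) - 1*31613 = sqrt((-9)**2 + 148**2) - 1*31613 = sqrt(81 + 21904) - 31613 = sqrt(21985) - 31613 = -31613 + sqrt(21985)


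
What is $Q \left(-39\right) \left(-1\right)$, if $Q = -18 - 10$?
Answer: $-1092$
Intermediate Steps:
$Q = -28$ ($Q = -18 - 10 = -28$)
$Q \left(-39\right) \left(-1\right) = \left(-28\right) \left(-39\right) \left(-1\right) = 1092 \left(-1\right) = -1092$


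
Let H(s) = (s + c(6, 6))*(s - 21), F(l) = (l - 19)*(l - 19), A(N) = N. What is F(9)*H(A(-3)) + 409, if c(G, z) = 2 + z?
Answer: -11591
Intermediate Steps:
F(l) = (-19 + l)² (F(l) = (-19 + l)*(-19 + l) = (-19 + l)²)
H(s) = (-21 + s)*(8 + s) (H(s) = (s + (2 + 6))*(s - 21) = (s + 8)*(-21 + s) = (8 + s)*(-21 + s) = (-21 + s)*(8 + s))
F(9)*H(A(-3)) + 409 = (-19 + 9)²*(-168 + (-3)² - 13*(-3)) + 409 = (-10)²*(-168 + 9 + 39) + 409 = 100*(-120) + 409 = -12000 + 409 = -11591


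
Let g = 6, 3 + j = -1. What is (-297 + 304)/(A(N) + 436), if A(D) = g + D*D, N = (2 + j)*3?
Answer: 7/478 ≈ 0.014644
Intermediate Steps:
j = -4 (j = -3 - 1 = -4)
N = -6 (N = (2 - 4)*3 = -2*3 = -6)
A(D) = 6 + D**2 (A(D) = 6 + D*D = 6 + D**2)
(-297 + 304)/(A(N) + 436) = (-297 + 304)/((6 + (-6)**2) + 436) = 7/((6 + 36) + 436) = 7/(42 + 436) = 7/478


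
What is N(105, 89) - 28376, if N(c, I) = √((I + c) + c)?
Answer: -28376 + √299 ≈ -28359.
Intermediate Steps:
N(c, I) = √(I + 2*c)
N(105, 89) - 28376 = √(89 + 2*105) - 28376 = √(89 + 210) - 28376 = √299 - 28376 = -28376 + √299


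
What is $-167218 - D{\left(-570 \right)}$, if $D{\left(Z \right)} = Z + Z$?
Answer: $-166078$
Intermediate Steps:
$D{\left(Z \right)} = 2 Z$
$-167218 - D{\left(-570 \right)} = -167218 - 2 \left(-570\right) = -167218 - -1140 = -167218 + 1140 = -166078$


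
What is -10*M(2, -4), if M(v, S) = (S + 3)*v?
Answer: 20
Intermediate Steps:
M(v, S) = v*(3 + S) (M(v, S) = (3 + S)*v = v*(3 + S))
-10*M(2, -4) = -20*(3 - 4) = -20*(-1) = -10*(-2) = 20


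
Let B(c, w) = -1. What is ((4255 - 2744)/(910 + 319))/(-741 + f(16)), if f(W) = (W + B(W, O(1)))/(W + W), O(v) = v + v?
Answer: -48352/29123613 ≈ -0.0016602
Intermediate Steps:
O(v) = 2*v
f(W) = (-1 + W)/(2*W) (f(W) = (W - 1)/(W + W) = (-1 + W)/((2*W)) = (-1 + W)*(1/(2*W)) = (-1 + W)/(2*W))
((4255 - 2744)/(910 + 319))/(-741 + f(16)) = ((4255 - 2744)/(910 + 319))/(-741 + (½)*(-1 + 16)/16) = (1511/1229)/(-741 + (½)*(1/16)*15) = (1511*(1/1229))/(-741 + 15/32) = 1511/(1229*(-23697/32)) = (1511/1229)*(-32/23697) = -48352/29123613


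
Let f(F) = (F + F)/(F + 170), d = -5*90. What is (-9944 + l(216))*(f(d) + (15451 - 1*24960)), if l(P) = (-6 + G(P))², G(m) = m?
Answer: -2272757318/7 ≈ -3.2468e+8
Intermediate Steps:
d = -450
l(P) = (-6 + P)²
f(F) = 2*F/(170 + F) (f(F) = (2*F)/(170 + F) = 2*F/(170 + F))
(-9944 + l(216))*(f(d) + (15451 - 1*24960)) = (-9944 + (-6 + 216)²)*(2*(-450)/(170 - 450) + (15451 - 1*24960)) = (-9944 + 210²)*(2*(-450)/(-280) + (15451 - 24960)) = (-9944 + 44100)*(2*(-450)*(-1/280) - 9509) = 34156*(45/14 - 9509) = 34156*(-133081/14) = -2272757318/7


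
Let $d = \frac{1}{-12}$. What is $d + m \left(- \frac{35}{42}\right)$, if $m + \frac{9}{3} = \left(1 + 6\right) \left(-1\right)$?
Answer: $\frac{33}{4} \approx 8.25$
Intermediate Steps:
$d = - \frac{1}{12} \approx -0.083333$
$m = -10$ ($m = -3 + \left(1 + 6\right) \left(-1\right) = -3 + 7 \left(-1\right) = -3 - 7 = -10$)
$d + m \left(- \frac{35}{42}\right) = - \frac{1}{12} - 10 \left(- \frac{35}{42}\right) = - \frac{1}{12} - 10 \left(\left(-35\right) \frac{1}{42}\right) = - \frac{1}{12} - - \frac{25}{3} = - \frac{1}{12} + \frac{25}{3} = \frac{33}{4}$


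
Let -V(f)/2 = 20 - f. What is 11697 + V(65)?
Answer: 11787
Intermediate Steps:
V(f) = -40 + 2*f (V(f) = -2*(20 - f) = -40 + 2*f)
11697 + V(65) = 11697 + (-40 + 2*65) = 11697 + (-40 + 130) = 11697 + 90 = 11787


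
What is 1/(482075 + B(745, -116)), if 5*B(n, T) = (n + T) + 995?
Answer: 5/2411999 ≈ 2.0730e-6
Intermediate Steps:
B(n, T) = 199 + T/5 + n/5 (B(n, T) = ((n + T) + 995)/5 = ((T + n) + 995)/5 = (995 + T + n)/5 = 199 + T/5 + n/5)
1/(482075 + B(745, -116)) = 1/(482075 + (199 + (⅕)*(-116) + (⅕)*745)) = 1/(482075 + (199 - 116/5 + 149)) = 1/(482075 + 1624/5) = 1/(2411999/5) = 5/2411999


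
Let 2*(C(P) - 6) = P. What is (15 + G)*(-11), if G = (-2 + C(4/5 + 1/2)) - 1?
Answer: -4103/20 ≈ -205.15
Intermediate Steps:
C(P) = 6 + P/2
G = 73/20 (G = (-2 + (6 + (4/5 + 1/2)/2)) - 1 = (-2 + (6 + (4*(⅕) + 1*(½))/2)) - 1 = (-2 + (6 + (⅘ + ½)/2)) - 1 = (-2 + (6 + (½)*(13/10))) - 1 = (-2 + (6 + 13/20)) - 1 = (-2 + 133/20) - 1 = 93/20 - 1 = 73/20 ≈ 3.6500)
(15 + G)*(-11) = (15 + 73/20)*(-11) = (373/20)*(-11) = -4103/20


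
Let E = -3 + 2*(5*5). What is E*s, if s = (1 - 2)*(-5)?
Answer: 235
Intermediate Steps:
s = 5 (s = -1*(-5) = 5)
E = 47 (E = -3 + 2*25 = -3 + 50 = 47)
E*s = 47*5 = 235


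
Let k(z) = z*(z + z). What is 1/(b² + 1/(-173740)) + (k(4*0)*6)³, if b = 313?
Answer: 173740/17021134059 ≈ 1.0207e-5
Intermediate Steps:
k(z) = 2*z² (k(z) = z*(2*z) = 2*z²)
1/(b² + 1/(-173740)) + (k(4*0)*6)³ = 1/(313² + 1/(-173740)) + ((2*(4*0)²)*6)³ = 1/(97969 - 1/173740) + ((2*0²)*6)³ = 1/(17021134059/173740) + ((2*0)*6)³ = 173740/17021134059 + (0*6)³ = 173740/17021134059 + 0³ = 173740/17021134059 + 0 = 173740/17021134059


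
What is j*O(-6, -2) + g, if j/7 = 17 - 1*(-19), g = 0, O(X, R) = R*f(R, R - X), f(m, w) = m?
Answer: 1008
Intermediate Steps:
O(X, R) = R**2 (O(X, R) = R*R = R**2)
j = 252 (j = 7*(17 - 1*(-19)) = 7*(17 + 19) = 7*36 = 252)
j*O(-6, -2) + g = 252*(-2)**2 + 0 = 252*4 + 0 = 1008 + 0 = 1008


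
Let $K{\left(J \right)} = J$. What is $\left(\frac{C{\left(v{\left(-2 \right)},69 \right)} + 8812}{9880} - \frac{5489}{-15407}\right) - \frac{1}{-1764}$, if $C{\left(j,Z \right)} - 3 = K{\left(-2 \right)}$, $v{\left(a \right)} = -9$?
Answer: $\frac{11976268763}{9589933080} \approx 1.2488$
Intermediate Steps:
$C{\left(j,Z \right)} = 1$ ($C{\left(j,Z \right)} = 3 - 2 = 1$)
$\left(\frac{C{\left(v{\left(-2 \right)},69 \right)} + 8812}{9880} - \frac{5489}{-15407}\right) - \frac{1}{-1764} = \left(\frac{1 + 8812}{9880} - \frac{5489}{-15407}\right) - \frac{1}{-1764} = \left(8813 \cdot \frac{1}{9880} - - \frac{5489}{15407}\right) - - \frac{1}{1764} = \left(\frac{8813}{9880} + \frac{5489}{15407}\right) + \frac{1}{1764} = \frac{190013211}{152221160} + \frac{1}{1764} = \frac{11976268763}{9589933080}$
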